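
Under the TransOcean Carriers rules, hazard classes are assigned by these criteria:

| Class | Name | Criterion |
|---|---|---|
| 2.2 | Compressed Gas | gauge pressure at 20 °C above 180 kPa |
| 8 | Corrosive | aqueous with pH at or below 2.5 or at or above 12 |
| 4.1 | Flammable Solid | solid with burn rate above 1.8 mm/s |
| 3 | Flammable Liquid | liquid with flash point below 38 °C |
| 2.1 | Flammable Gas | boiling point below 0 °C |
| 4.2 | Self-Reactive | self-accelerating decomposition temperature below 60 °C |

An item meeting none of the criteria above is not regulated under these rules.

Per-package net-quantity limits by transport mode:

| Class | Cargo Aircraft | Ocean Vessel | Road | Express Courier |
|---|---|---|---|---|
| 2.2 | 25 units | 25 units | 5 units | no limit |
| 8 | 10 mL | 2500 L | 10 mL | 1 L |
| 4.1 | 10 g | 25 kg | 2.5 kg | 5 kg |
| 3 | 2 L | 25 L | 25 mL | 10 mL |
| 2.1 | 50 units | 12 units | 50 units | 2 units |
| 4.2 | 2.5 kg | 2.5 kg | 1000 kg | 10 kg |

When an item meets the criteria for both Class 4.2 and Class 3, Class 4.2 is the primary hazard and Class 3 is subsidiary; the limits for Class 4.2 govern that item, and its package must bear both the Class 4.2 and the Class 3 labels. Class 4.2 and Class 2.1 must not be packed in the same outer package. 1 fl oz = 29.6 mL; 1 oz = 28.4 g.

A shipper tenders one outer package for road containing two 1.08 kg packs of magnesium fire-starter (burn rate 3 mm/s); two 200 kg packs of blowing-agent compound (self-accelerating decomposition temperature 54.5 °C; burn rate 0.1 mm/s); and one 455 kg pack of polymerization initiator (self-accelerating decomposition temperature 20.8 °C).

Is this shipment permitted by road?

Yes

Magnesium fire-starter: burn rate 3 mm/s > 1.8 mm/s → Class 4.1 (Flammable Solid).
Blowing-agent compound: self-accelerating decomposition temperature 54.5 °C < 60 °C → Class 4.2 (Self-Reactive).
Self-accelerating decomposition temperature 20.8 °C meets the Class 4.2 criterion (Self-Reactive), so the polymerization initiator is Class 4.2.
Total Class 4.2: (two 200 kg packs = 400 kg) + 455 kg = 855 kg.
855 kg ≤ 1000 kg (road limit, Class 4.2) — within limit.
Class 4.1 quantity: two 1.08 kg packs = 2.16 kg.
2.16 kg is within the road limit of 2.5 kg for Class 4.1.
The segregation rule (Class 4.2 with Class 2.1) does not apply to Class 4.2 with Class 4.1.
Every hazard class is within its road limit and no segregation rule is violated.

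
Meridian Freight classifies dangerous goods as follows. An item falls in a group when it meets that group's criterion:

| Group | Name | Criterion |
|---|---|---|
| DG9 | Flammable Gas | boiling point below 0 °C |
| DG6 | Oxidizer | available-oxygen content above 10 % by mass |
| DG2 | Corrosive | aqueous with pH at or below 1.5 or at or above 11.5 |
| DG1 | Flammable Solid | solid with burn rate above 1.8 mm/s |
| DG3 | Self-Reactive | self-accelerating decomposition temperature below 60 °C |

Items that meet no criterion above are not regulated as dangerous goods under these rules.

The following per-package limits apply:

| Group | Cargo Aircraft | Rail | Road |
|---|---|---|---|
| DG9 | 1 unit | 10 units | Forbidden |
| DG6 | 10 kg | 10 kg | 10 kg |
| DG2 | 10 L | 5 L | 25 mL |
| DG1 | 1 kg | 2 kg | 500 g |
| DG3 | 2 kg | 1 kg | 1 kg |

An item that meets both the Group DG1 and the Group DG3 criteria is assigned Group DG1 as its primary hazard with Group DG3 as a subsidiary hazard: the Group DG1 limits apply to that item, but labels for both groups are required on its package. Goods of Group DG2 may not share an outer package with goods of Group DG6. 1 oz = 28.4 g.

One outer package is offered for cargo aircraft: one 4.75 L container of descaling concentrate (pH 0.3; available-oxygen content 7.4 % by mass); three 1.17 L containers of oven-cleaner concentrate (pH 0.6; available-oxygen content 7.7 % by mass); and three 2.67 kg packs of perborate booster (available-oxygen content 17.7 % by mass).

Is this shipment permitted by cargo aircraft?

No

With pH 0.3 (≤ 1.5), the descaling concentrate falls in Group DG2.
Oven-cleaner concentrate: pH 0.6 ≤ 1.5 → Group DG2 (Corrosive).
Available-oxygen content 17.7 % by mass meets the Group DG6 criterion (Oxidizer), so the perborate booster is Group DG6.
Total Group DG2: 4.75 L + (three 1.17 L containers = 3.51 L) = 8.26 L.
8.26 L is within the cargo aircraft limit of 10 L for Group DG2.
Group DG6 quantity: three 2.67 kg packs = 8.01 kg.
8.01 kg is within the cargo aircraft limit of 10 kg for Group DG6.
Group DG2 and Group DG6 may not share an outer package.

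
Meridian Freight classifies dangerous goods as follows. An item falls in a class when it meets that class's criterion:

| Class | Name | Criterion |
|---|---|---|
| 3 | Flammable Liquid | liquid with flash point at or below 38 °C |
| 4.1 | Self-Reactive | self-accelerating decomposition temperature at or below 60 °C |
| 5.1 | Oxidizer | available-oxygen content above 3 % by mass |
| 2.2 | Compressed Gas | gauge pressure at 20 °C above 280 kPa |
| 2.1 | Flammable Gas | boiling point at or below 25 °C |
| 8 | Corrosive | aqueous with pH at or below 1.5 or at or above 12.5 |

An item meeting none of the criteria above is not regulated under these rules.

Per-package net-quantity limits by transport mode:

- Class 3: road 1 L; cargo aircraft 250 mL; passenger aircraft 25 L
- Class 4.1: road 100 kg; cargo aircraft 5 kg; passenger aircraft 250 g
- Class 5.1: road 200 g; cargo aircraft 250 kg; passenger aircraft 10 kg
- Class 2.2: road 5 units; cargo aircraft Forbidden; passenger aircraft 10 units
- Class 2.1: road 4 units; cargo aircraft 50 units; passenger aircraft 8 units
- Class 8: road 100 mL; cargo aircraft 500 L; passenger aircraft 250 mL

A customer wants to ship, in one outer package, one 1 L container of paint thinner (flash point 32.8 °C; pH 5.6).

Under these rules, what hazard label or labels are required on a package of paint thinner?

Paint thinner: flash point 32.8 °C ≤ 38 °C → Class 3 (Flammable Liquid).
Only the Class 3 label is required.

Class 3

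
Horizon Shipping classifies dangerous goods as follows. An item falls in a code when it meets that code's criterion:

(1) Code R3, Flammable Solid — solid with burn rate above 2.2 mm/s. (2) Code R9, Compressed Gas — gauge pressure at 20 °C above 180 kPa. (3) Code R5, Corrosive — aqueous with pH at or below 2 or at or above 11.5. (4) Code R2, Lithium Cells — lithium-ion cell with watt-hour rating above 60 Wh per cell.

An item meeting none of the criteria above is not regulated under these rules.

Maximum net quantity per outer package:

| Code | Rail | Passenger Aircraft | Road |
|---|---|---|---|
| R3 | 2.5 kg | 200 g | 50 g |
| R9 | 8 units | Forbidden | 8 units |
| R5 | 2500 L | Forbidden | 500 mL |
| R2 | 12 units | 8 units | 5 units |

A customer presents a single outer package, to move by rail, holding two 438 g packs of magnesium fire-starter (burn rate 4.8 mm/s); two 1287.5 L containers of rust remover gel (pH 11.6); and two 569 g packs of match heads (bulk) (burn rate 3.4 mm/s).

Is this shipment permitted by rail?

The magnesium fire-starter has burn rate 4.8 mm/s, which is > 2.2 mm/s, so it is Code R3 (Flammable Solid).
The rust remover gel has pH 11.6, which is ≥ 11.5, so it is Code R5 (Corrosive).
With burn rate 3.4 mm/s (> 2.2 mm/s), the match heads (bulk) fall in Code R3.
Code R5 quantity: two 1287.5 L containers = 2575 L.
2575 L exceeds the rail limit of 2500 L for Code R5.
Total Code R3: (two 438 g packs = 876 g) + (two 569 g packs = 1.138 kg) = 2.014 kg.
That is within the Code R3 rail limit of 2.5 kg.

No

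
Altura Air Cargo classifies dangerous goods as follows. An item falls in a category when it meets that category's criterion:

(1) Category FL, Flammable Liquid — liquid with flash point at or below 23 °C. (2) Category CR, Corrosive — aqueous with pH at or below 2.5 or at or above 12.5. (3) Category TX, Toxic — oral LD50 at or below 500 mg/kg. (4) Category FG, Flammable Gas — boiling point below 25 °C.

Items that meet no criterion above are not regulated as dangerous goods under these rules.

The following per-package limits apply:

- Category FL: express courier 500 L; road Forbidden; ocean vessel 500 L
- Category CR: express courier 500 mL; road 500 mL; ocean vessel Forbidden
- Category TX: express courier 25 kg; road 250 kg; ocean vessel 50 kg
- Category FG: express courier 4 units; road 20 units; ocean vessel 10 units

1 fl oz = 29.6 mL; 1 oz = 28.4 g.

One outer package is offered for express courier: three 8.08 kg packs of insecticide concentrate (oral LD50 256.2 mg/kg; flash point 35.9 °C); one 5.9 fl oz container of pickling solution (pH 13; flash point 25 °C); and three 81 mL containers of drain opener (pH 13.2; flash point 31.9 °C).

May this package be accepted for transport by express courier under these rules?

Yes

With oral LD50 256.2 mg/kg (≤ 500 mg/kg), the insecticide concentrate falls in Category TX.
The pickling solution has pH 13, which is ≥ 12.5, so it is Category CR (Corrosive).
Drain opener: pH 13.2 ≥ 12.5 → Category CR (Corrosive).
Category CR net quantity: (one 5.9 fl oz container = 174.64 mL) + (three 81 mL containers = 243 mL) = 417.64 mL.
That is within the Category CR express courier limit of 500 mL.
Category TX quantity: three 8.08 kg packs = 24.24 kg.
24.24 kg ≤ 25 kg (express courier limit, Category TX) — within limit.
Every hazard category is within its express courier limit and no segregation rule is violated.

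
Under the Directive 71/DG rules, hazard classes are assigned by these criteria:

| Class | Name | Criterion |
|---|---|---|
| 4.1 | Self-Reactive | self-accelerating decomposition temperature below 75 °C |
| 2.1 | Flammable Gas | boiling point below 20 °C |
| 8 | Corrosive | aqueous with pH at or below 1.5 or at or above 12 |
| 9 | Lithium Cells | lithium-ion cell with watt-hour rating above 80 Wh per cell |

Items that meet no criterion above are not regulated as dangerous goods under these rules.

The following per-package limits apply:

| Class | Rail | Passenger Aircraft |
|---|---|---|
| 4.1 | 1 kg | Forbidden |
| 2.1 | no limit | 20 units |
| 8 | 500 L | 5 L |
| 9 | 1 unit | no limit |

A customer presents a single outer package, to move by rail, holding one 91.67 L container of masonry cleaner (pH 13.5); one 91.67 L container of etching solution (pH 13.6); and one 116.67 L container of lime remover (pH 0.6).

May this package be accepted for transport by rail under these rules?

pH 13.5 meets the Class 8 criterion (Corrosive), so the masonry cleaner is Class 8.
With pH 13.6 (≥ 12), the etching solution falls in Class 8.
Lime remover: pH 0.6 ≤ 1.5 → Class 8 (Corrosive).
Total Class 8: 91.67 L + 91.67 L + 116.67 L = 300.01 L.
300.01 L is within the rail limit of 500 L for Class 8.

Yes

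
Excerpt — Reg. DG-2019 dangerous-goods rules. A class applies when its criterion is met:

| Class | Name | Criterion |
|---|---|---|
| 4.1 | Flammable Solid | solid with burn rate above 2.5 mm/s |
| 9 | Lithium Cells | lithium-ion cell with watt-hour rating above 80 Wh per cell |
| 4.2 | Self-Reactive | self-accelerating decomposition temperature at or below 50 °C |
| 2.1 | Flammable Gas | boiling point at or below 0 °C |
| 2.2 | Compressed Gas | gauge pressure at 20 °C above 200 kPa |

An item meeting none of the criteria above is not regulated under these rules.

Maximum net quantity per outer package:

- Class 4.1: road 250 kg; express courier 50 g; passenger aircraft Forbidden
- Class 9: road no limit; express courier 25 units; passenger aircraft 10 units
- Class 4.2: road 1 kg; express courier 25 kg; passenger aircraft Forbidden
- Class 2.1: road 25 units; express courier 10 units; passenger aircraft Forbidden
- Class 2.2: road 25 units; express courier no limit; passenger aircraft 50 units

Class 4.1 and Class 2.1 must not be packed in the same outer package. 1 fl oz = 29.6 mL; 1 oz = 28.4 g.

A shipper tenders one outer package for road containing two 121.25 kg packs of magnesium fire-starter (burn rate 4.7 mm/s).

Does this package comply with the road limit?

Yes

The magnesium fire-starter has burn rate 4.7 mm/s, which is > 2.5 mm/s, so it is Class 4.1 (Flammable Solid).
Class 4.1 quantity: two 121.25 kg packs = 242.5 kg.
242.5 kg ≤ 250 kg (road limit, Class 4.1) — within limit.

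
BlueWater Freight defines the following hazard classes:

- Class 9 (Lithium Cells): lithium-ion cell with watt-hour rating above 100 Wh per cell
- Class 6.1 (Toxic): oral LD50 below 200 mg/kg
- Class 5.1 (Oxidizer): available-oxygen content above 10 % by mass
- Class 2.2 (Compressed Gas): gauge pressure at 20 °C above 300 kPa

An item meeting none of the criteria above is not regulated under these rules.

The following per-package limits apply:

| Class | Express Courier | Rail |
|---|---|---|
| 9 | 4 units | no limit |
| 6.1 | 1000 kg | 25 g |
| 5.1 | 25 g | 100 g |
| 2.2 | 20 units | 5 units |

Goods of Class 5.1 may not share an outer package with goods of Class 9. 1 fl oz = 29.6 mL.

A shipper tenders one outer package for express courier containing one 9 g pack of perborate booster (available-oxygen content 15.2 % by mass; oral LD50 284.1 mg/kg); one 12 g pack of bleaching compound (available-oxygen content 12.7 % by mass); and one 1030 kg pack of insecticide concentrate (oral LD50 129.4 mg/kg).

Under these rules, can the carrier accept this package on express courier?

No

The perborate booster has available-oxygen content 15.2 % by mass, which is > 10 % by mass, so it is Class 5.1 (Oxidizer).
Bleaching compound: available-oxygen content 12.7 % by mass > 10 % by mass → Class 5.1 (Oxidizer).
Oral LD50 129.4 mg/kg meets the Class 6.1 criterion (Toxic), so the insecticide concentrate is Class 6.1.
Total Class 5.1: 9 g + 12 g = 21 g.
21 g ≤ 25 g (express courier limit, Class 5.1) — within limit.
Class 6.1 quantity: 1030 kg.
1030 kg > 1000 kg (express courier limit, Class 6.1) — over the limit.
The segregation rule (Class 5.1 with Class 9) does not apply to Class 5.1 with Class 6.1.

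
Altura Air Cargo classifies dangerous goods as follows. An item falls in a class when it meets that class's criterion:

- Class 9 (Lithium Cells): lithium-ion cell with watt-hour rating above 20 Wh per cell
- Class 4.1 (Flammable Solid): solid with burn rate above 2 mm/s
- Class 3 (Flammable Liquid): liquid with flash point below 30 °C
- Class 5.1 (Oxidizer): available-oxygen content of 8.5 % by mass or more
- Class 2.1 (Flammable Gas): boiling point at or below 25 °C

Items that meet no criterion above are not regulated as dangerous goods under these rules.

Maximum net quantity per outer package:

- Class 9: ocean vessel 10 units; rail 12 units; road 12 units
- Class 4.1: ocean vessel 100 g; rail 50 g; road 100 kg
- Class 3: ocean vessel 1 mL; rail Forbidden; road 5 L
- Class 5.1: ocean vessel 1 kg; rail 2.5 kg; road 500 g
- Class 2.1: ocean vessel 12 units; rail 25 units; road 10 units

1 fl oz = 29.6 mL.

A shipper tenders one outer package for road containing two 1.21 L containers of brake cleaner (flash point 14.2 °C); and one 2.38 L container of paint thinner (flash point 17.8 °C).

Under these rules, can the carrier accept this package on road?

Yes

The brake cleaner has flash point 14.2 °C, which is < 30 °C, so it is Class 3 (Flammable Liquid).
With flash point 17.8 °C (< 30 °C), the paint thinner falls in Class 3.
Class 3 net quantity: (two 1.21 L containers = 2.42 L) + 2.38 L = 4.8 L.
4.8 L ≤ 5 L (road limit, Class 3) — within limit.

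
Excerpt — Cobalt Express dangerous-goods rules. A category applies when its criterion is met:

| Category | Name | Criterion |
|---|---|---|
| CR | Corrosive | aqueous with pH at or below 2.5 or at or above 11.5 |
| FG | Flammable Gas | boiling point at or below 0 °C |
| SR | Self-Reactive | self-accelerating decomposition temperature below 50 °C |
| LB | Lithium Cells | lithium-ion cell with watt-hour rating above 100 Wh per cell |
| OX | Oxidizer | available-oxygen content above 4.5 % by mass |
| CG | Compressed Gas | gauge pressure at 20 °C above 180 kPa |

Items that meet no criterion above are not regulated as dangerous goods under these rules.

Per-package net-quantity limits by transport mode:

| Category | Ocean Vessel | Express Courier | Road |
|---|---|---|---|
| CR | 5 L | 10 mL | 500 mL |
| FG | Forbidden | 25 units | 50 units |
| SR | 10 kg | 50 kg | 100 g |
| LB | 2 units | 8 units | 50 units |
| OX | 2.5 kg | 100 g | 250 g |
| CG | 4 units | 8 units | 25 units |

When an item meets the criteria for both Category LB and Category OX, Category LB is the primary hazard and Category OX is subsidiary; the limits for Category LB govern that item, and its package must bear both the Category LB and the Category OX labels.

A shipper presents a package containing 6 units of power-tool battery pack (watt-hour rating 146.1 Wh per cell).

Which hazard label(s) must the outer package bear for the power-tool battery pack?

Category LB

With watt-hour rating 146.1 Wh per cell (> 100 Wh per cell), the power-tool battery pack falls in Category LB.
Only the Category LB label is required.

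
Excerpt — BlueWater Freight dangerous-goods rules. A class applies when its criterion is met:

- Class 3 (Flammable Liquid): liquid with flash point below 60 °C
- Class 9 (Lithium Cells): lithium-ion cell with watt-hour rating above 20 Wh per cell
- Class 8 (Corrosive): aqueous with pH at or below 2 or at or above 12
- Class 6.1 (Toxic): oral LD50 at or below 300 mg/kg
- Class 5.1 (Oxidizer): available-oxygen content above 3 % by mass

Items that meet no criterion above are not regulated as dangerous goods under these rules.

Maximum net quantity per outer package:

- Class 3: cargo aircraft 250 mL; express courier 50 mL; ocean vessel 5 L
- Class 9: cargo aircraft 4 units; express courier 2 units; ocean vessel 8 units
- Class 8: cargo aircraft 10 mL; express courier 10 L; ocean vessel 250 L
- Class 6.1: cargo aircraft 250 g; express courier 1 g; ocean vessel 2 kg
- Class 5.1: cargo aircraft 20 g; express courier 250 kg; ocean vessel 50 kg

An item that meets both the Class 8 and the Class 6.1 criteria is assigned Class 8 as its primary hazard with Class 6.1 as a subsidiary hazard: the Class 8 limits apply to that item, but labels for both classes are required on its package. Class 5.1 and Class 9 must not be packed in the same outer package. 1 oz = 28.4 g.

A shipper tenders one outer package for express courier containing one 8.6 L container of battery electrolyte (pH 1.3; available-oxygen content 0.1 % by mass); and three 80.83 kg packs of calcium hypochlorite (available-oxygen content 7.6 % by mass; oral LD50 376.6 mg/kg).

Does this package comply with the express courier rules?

pH 1.3 meets the Class 8 criterion (Corrosive), so the battery electrolyte is Class 8.
Available-oxygen content 7.6 % by mass meets the Class 5.1 criterion (Oxidizer), so the calcium hypochlorite is Class 5.1.
Class 5.1 quantity: three 80.83 kg packs = 242.49 kg.
242.49 kg is within the express courier limit of 250 kg for Class 5.1.
Class 8 quantity: 8.6 L.
That is within the Class 8 express courier limit of 10 L.
The segregation rule (Class 5.1 with Class 9) does not apply to Class 5.1 with Class 8.
Every hazard class is within its express courier limit and no segregation rule is violated.

Yes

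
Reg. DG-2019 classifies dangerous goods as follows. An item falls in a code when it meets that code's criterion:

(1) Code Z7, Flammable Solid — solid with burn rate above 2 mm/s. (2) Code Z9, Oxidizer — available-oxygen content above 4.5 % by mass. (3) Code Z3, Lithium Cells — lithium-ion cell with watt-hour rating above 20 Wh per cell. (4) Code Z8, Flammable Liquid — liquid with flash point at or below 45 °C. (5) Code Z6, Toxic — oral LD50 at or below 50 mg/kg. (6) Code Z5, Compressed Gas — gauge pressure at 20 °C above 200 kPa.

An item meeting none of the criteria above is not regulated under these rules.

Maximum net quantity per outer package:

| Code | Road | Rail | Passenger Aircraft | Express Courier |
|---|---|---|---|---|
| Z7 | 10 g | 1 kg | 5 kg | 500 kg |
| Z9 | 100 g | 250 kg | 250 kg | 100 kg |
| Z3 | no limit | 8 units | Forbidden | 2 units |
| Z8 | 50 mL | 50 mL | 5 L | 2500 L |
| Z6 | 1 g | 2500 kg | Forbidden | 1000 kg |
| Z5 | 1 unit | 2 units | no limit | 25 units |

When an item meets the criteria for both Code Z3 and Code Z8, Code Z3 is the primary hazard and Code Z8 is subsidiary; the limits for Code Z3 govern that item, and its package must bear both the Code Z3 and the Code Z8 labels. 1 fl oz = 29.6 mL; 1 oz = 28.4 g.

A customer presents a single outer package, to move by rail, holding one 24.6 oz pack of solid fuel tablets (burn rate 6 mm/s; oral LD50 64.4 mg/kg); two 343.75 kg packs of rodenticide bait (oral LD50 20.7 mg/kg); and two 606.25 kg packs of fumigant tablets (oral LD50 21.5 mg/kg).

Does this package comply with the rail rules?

Burn rate 6 mm/s meets the Code Z7 criterion (Flammable Solid), so the solid fuel tablets are Code Z7.
The rodenticide bait has oral LD50 20.7 mg/kg, which is ≤ 50 mg/kg, so it is Code Z6 (Toxic).
The fumigant tablets have oral LD50 21.5 mg/kg, which is ≤ 50 mg/kg, so they are Code Z6 (Toxic).
Code Z7 quantity: one 24.6 oz pack = 698.64 g.
698.64 g is within the rail limit of 1 kg for Code Z7.
Total Code Z6: (two 343.75 kg packs = 687.5 kg) + (two 606.25 kg packs = 1212.5 kg) = 1900 kg.
That is within the Code Z6 rail limit of 2500 kg.
Every hazard code is within its rail limit and no segregation rule is violated.

Yes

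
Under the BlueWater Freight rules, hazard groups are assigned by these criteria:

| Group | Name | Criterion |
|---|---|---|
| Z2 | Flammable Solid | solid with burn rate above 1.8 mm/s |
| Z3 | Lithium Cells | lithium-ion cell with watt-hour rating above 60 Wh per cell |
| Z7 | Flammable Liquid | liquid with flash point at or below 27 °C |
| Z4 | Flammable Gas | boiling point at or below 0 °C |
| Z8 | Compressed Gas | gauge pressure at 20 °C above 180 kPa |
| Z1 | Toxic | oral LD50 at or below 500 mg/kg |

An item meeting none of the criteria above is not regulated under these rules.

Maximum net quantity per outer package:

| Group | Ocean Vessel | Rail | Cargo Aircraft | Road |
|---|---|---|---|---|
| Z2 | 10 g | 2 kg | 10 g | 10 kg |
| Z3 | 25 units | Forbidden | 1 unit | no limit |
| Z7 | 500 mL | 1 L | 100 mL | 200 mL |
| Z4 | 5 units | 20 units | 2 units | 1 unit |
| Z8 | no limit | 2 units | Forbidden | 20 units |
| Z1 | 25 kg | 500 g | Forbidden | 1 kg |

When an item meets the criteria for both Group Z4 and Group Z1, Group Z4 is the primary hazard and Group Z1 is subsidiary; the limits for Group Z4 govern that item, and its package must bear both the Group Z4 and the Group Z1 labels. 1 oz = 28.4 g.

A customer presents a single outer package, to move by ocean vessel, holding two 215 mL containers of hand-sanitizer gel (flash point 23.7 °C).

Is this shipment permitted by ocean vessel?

With flash point 23.7 °C (≤ 27 °C), the hand-sanitizer gel falls in Group Z7.
Group Z7 quantity: two 215 mL containers = 430 mL.
430 mL ≤ 500 mL (ocean vessel limit, Group Z7) — within limit.

Yes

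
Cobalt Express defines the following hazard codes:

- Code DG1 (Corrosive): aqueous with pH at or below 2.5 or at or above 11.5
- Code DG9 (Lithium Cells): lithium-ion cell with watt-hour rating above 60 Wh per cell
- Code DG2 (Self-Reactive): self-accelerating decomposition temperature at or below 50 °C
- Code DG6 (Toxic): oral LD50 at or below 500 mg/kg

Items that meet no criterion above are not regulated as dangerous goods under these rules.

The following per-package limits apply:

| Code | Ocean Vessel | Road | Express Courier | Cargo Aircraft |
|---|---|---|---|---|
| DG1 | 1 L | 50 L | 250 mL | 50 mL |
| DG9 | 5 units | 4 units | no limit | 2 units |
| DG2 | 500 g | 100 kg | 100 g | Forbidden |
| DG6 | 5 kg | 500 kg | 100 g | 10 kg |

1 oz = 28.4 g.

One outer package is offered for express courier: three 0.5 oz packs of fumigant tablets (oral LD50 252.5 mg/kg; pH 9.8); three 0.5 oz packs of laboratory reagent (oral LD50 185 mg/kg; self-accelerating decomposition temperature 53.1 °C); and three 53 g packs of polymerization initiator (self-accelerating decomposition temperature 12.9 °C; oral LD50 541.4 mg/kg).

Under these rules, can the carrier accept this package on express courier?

No

Oral LD50 252.5 mg/kg meets the Code DG6 criterion (Toxic), so the fumigant tablets are Code DG6.
With oral LD50 185 mg/kg (≤ 500 mg/kg), the laboratory reagent falls in Code DG6.
With self-accelerating decomposition temperature 12.9 °C (≤ 50 °C), the polymerization initiator falls in Code DG2.
Total Code DG6: (three 0.5 oz packs = 42.6 g) + (three 0.5 oz packs = 42.6 g) = 85.2 g.
85.2 g ≤ 100 g (express courier limit, Code DG6) — within limit.
Code DG2 quantity: three 53 g packs = 159 g.
159 g exceeds the express courier limit of 100 g for Code DG2.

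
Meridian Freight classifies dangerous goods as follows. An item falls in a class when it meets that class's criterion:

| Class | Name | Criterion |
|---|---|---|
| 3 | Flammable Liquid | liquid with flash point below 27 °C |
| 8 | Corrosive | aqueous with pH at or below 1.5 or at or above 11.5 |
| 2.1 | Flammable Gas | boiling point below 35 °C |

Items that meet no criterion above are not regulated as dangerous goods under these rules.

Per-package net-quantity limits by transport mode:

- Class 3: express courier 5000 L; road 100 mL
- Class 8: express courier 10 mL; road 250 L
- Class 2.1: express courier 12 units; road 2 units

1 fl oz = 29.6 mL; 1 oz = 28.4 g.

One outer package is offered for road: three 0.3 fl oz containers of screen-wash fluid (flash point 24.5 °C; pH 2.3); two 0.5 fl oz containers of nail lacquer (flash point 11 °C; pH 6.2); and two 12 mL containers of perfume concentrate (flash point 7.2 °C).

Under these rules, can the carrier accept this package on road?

Yes

Flash point 24.5 °C meets the Class 3 criterion (Flammable Liquid), so the screen-wash fluid is Class 3.
With flash point 11 °C (< 27 °C), the nail lacquer falls in Class 3.
Flash point 7.2 °C meets the Class 3 criterion (Flammable Liquid), so the perfume concentrate is Class 3.
Class 3 net quantity: (three 0.3 fl oz containers = 26.64 mL) + (two 0.5 fl oz containers = 29.6 mL) + (two 12 mL containers = 24 mL) = 80.24 mL.
80.24 mL ≤ 100 mL (road limit, Class 3) — within limit.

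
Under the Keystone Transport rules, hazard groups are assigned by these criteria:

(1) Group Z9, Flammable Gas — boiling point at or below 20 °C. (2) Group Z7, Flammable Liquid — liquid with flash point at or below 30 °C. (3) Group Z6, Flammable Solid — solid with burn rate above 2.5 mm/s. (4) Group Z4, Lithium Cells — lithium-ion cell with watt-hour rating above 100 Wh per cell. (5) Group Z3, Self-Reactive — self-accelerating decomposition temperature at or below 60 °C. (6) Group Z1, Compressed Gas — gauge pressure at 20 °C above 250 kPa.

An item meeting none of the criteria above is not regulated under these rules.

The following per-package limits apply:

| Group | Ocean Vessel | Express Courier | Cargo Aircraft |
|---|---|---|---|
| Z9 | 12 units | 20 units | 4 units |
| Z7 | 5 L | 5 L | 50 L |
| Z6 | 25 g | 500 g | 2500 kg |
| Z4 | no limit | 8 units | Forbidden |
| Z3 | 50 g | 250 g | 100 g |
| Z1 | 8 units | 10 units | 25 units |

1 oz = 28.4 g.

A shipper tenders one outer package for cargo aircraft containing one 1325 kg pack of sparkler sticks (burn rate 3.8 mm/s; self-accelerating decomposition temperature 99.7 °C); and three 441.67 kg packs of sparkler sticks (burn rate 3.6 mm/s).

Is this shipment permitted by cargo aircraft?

No

Sparkler sticks: burn rate 3.8 mm/s > 2.5 mm/s → Group Z6 (Flammable Solid).
The sparkler sticks have burn rate 3.6 mm/s, which is > 2.5 mm/s, so they are Group Z6 (Flammable Solid).
Group Z6 net quantity: 1325 kg + (three 441.67 kg packs = 1325.01 kg) = 2650.01 kg.
That exceeds the Group Z6 cargo aircraft limit of 2500 kg.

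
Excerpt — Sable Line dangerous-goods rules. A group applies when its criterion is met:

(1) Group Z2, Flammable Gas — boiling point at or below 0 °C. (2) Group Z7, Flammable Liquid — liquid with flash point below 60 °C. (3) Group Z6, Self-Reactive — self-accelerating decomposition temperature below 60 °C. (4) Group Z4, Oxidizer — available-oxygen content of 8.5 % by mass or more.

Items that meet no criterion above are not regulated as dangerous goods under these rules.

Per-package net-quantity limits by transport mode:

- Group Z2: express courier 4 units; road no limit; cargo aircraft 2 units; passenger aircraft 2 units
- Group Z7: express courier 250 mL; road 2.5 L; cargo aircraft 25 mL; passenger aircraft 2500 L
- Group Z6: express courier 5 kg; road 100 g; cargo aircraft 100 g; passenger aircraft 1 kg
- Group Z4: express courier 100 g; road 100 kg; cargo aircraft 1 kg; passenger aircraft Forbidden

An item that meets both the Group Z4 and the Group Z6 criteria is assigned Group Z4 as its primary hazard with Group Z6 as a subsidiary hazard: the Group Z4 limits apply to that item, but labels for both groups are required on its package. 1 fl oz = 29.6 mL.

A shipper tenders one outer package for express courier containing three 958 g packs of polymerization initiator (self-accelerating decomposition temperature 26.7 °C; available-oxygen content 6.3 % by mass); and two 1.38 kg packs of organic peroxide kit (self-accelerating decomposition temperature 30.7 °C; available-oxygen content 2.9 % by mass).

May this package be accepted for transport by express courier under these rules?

No

Polymerization initiator: self-accelerating decomposition temperature 26.7 °C < 60 °C → Group Z6 (Self-Reactive).
The organic peroxide kit has self-accelerating decomposition temperature 30.7 °C, which is < 60 °C, so it is Group Z6 (Self-Reactive).
Group Z6 net quantity: (three 958 g packs = 2.874 kg) + (two 1.38 kg packs = 2.76 kg) = 5.634 kg.
That exceeds the Group Z6 express courier limit of 5 kg.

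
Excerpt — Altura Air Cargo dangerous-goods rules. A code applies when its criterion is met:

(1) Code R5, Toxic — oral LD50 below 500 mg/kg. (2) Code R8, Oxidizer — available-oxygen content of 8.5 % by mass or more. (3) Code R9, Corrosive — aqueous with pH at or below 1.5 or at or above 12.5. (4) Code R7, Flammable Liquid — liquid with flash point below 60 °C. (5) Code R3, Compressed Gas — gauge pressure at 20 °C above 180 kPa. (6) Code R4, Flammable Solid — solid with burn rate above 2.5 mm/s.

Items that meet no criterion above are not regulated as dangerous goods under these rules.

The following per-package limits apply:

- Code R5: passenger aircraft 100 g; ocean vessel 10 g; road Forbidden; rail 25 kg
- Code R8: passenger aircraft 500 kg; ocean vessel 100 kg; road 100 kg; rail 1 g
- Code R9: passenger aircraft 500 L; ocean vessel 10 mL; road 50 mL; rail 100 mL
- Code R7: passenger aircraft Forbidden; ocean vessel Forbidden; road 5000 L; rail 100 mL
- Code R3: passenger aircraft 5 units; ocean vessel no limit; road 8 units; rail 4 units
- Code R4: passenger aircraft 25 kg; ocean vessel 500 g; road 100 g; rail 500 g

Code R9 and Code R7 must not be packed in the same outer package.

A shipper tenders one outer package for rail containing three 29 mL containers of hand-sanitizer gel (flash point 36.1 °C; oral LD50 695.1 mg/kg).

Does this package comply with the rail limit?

Hand-sanitizer gel: flash point 36.1 °C < 60 °C → Code R7 (Flammable Liquid).
Code R7 quantity: three 29 mL containers = 87 mL.
87 mL ≤ 100 mL (rail limit, Code R7) — within limit.

Yes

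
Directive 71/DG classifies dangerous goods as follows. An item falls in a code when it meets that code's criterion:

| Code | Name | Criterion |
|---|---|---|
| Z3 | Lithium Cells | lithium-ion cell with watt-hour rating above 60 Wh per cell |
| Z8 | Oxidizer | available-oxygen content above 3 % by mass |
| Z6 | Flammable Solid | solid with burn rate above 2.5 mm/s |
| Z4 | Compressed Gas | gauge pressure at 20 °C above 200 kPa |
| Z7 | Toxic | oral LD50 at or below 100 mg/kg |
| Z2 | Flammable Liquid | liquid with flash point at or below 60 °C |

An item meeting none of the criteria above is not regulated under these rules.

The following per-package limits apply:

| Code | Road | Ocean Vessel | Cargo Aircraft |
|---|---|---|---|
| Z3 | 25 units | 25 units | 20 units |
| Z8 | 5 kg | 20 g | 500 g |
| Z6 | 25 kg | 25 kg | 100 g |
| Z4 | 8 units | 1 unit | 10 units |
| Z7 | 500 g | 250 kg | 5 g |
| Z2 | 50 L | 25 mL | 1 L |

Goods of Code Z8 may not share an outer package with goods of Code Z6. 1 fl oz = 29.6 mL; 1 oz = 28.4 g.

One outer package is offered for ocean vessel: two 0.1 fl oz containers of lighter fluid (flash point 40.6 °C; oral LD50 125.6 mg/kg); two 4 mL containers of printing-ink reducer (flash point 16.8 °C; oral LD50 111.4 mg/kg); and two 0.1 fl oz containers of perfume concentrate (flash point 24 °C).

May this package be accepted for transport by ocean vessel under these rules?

Yes

Lighter fluid: flash point 40.6 °C ≤ 60 °C → Code Z2 (Flammable Liquid).
Flash point 16.8 °C meets the Code Z2 criterion (Flammable Liquid), so the printing-ink reducer is Code Z2.
Perfume concentrate: flash point 24 °C ≤ 60 °C → Code Z2 (Flammable Liquid).
Code Z2 net quantity: (two 0.1 fl oz containers = 5.92 mL) + (two 4 mL containers = 8 mL) + (two 0.1 fl oz containers = 5.92 mL) = 19.84 mL.
19.84 mL is within the ocean vessel limit of 25 mL for Code Z2.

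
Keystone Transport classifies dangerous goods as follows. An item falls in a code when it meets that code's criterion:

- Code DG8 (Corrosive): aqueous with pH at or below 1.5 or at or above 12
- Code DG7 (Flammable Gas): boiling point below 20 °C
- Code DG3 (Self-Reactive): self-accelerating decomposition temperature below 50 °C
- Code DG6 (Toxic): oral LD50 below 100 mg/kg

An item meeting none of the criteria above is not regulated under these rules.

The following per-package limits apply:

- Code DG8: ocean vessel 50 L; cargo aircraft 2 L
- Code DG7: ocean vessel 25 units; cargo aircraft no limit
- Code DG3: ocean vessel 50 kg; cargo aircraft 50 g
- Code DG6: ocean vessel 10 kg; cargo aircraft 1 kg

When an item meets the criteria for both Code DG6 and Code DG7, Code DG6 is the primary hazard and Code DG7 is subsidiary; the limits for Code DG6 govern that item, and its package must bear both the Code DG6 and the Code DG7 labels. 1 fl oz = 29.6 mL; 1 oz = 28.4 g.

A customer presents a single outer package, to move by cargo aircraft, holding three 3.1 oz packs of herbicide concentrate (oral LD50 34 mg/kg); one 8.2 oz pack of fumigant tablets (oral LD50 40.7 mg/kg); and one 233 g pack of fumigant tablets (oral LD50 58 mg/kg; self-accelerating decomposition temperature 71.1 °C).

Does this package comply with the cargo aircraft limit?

Yes

Herbicide concentrate: oral LD50 34 mg/kg < 100 mg/kg → Code DG6 (Toxic).
Oral LD50 40.7 mg/kg meets the Code DG6 criterion (Toxic), so the fumigant tablets are Code DG6.
With oral LD50 58 mg/kg (< 100 mg/kg), the fumigant tablets fall in Code DG6.
Total Code DG6: (three 3.1 oz packs = 264.12 g) + (one 8.2 oz pack = 232.88 g) + 233 g = 730 g.
730 g ≤ 1 kg (cargo aircraft limit, Code DG6) — within limit.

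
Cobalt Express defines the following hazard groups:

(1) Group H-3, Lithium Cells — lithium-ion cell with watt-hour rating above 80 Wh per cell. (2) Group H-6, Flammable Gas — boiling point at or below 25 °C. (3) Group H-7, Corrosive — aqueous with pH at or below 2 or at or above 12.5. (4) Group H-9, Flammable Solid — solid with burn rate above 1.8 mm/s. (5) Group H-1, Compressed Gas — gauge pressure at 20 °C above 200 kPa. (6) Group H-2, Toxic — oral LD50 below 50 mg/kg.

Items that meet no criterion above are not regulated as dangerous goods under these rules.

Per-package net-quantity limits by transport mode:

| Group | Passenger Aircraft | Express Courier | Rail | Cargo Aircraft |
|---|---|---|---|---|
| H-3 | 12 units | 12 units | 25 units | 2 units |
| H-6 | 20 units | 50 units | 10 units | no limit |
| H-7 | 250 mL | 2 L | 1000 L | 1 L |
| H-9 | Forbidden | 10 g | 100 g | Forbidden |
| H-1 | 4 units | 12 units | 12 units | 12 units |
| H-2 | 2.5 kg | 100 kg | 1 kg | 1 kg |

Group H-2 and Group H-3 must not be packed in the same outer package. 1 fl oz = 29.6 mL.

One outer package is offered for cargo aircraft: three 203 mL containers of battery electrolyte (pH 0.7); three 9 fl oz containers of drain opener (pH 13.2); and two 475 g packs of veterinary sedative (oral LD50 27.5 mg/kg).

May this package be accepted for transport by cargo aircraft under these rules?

pH 0.7 meets the Group H-7 criterion (Corrosive), so the battery electrolyte is Group H-7.
The drain opener has pH 13.2, which is ≥ 12.5, so it is Group H-7 (Corrosive).
The veterinary sedative has oral LD50 27.5 mg/kg, which is < 50 mg/kg, so it is Group H-2 (Toxic).
Group H-7 net quantity: (three 203 mL containers = 609 mL) + (three 9 fl oz containers = 799.2 mL) = 1408.2 mL.
1408.2 mL > 1 L (cargo aircraft limit, Group H-7) — over the limit.
Group H-2 quantity: two 475 g packs = 950 g.
950 g ≤ 1 kg (cargo aircraft limit, Group H-2) — within limit.
The segregation rule (Group H-2 with Group H-3) does not apply to Group H-7 with Group H-2.

No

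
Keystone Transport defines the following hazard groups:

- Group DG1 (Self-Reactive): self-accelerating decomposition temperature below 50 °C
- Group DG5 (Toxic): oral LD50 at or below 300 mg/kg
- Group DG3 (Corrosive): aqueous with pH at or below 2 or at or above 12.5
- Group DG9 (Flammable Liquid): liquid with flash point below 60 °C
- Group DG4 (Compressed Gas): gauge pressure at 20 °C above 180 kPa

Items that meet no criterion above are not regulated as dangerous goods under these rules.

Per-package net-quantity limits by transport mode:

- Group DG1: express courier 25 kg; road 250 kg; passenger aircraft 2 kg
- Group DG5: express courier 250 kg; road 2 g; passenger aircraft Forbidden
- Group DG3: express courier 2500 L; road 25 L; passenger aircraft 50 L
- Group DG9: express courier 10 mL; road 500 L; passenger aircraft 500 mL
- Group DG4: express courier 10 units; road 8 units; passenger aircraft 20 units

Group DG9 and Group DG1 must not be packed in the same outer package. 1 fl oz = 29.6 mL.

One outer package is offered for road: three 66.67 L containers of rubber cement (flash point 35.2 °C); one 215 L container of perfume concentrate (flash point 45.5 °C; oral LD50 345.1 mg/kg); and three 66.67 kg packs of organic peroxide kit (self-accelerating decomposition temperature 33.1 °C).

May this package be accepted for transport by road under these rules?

Rubber cement: flash point 35.2 °C < 60 °C → Group DG9 (Flammable Liquid).
The perfume concentrate has flash point 45.5 °C, which is < 60 °C, so it is Group DG9 (Flammable Liquid).
The organic peroxide kit has self-accelerating decomposition temperature 33.1 °C, which is < 50 °C, so it is Group DG1 (Self-Reactive).
Total Group DG9: (three 66.67 L containers = 200.01 L) + 215 L = 415.01 L.
415.01 L is within the road limit of 500 L for Group DG9.
Group DG1 quantity: three 66.67 kg packs = 200.01 kg.
That is within the Group DG1 road limit of 250 kg.
Group DG9 and Group DG1 may not share an outer package.

No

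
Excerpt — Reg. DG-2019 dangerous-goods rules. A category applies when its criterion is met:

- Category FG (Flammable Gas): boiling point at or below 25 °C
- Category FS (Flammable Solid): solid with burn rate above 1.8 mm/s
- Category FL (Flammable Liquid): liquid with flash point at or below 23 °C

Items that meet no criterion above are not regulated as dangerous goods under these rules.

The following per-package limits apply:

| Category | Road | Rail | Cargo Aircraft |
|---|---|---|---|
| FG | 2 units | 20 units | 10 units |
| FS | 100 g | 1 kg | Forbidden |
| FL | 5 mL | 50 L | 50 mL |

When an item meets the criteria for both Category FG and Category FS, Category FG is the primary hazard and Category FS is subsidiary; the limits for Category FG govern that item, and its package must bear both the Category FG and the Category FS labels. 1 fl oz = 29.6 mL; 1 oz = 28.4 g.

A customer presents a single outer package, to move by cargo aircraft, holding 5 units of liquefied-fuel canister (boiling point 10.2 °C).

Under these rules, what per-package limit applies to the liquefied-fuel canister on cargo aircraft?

The liquefied-fuel canister has boiling point 10.2 °C, which is ≤ 25 °C, so it is Category FG (Flammable Gas).
The cargo aircraft limit for Category FG is 10 units.

10 units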